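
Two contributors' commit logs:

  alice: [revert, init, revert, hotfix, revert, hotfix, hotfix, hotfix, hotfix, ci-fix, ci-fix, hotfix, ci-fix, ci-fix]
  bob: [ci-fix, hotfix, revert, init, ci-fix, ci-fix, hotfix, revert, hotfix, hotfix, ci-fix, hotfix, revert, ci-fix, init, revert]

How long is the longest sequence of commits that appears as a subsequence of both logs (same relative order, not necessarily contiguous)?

9

Match revert [1,3] → init [2,4] → hotfix [4,7] → revert [5,8] → hotfix [8,9] → hotfix [9,10] → ci-fix [11,11] → hotfix [12,12] → ci-fix [13,14] — 9 commits in the same relative order in both. Since dp[14][16] = 9, nothing longer is possible.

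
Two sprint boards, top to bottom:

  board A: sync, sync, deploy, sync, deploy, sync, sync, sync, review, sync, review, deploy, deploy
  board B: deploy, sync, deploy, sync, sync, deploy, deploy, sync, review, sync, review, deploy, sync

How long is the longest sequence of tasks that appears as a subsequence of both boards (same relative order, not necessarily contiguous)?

10

Match deploy at board A[3]=board B[1] → sync at board A[4]=board B[2] → deploy at board A[5]=board B[3] → sync at board A[6]=board B[4] → sync at board A[7]=board B[5] → sync at board A[8]=board B[8] → review at board A[9]=board B[9] → sync at board A[10]=board B[10] → review at board A[11]=board B[11] → deploy at board A[12]=board B[12] — 10 tasks in the same relative order in both, and the DP table's final entry dp[13][13] is also 10, so no common subsequence is longer.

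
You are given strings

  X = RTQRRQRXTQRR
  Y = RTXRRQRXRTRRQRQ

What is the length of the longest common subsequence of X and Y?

Taking R (X #1, Y #1) → T (X #2, Y #2) → R (X #4, Y #4) → R (X #5, Y #5) → Q (X #6, Y #6) → R (X #7, Y #7) → X (X #8, Y #8) → T (X #9, Y #10) → Q (X #10, Y #13) → R (X #11, Y #14) gives a common subsequence of length 10. Since dp[12][15] = 10, nothing longer is possible.

10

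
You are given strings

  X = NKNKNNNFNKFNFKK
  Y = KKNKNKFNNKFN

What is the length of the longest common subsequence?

Match N (X #1, Y #3), then K (X #2, Y #4), then N (X #3, Y #5), then K (X #4, Y #6), then N (X #7, Y #8), then N (X #9, Y #9), then K (X #10, Y #10), then F (X #11, Y #11), then N (X #12, Y #12) — 9 characters in the same relative order in both, and the DP table's final entry dp[15][12] is also 9, so no common subsequence is longer.

9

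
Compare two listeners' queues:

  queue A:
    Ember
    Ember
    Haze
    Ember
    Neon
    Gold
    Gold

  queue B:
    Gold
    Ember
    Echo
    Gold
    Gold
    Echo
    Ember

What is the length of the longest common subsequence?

3

Taking Ember [1,2], Gold [6,4], Gold [7,5] gives a common subsequence of length 3, and the DP table's final entry dp[7][7] is also 3, so no common subsequence is longer.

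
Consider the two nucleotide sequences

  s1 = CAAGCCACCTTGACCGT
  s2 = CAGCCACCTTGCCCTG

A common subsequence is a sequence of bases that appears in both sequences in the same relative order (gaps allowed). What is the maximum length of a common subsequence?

Pick C (s1 #1, s2 #1), A (s1 #3, s2 #2), G (s1 #4, s2 #3), C (s1 #5, s2 #4), C (s1 #6, s2 #5), A (s1 #7, s2 #6), C (s1 #8, s2 #7), C (s1 #9, s2 #8), T (s1 #10, s2 #9), T (s1 #11, s2 #10), G (s1 #12, s2 #11), C (s1 #14, s2 #13), C (s1 #15, s2 #14), G (s1 #16, s2 #16); all 14 bases appear in both, in order. The LCS DP gives dp[17][16] = 14, so this is optimal.

14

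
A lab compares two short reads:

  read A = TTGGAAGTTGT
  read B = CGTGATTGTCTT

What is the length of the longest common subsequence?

7

Match T (read A #2, read B #3); then G (read A #4, read B #4); then A (read A #5, read B #5); then G (read A #7, read B #8); then T (read A #8, read B #9); then T (read A #9, read B #11); then T (read A #11, read B #12) — 7 bases in the same relative order in both, and the DP table's final entry dp[11][12] is also 7, so no common subsequence is longer.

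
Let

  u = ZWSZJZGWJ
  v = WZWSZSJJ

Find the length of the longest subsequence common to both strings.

Let dp[i][j] be the LCS length of the first i characters of u and the first j characters of v. dp[i][j] = dp[i-1][j-1]+1 when the i-th and j-th characters match, else max(dp[i-1][j], dp[i][j-1]).
    ·  W  Z  W  S  Z  S  J  J
 ·  0  0  0  0  0  0  0  0  0
 Z  0  0  1  1  1  1  1  1  1
 W  0  1  1  2  2  2  2  2  2
 S  0  1  1  2  3  3  3  3  3
 Z  0  1  2  2  3  4  4  4  4
 J  0  1  2  2  3  4  4  5  5
 Z  0  1  2  2  3  4  4  5  5
 G  0  1  2  2  3  4  4  5  5
 W  0  1  2  3  3  4  4  5  5
 J  0  1  2  3  3  4  4  5  6
dp[9][8] = 6. One LCS (by backtracking along matches): ZWSZJJ.

6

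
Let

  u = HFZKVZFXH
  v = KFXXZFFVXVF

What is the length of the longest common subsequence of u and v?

4

Let dp[i][j] be the LCS length of the first i characters of u and the first j characters of v. dp[i][j] = dp[i-1][j-1]+1 when the i-th and j-th characters match, else max(dp[i-1][j], dp[i][j-1]).
    ·  K  F  X  X  Z  F  F  V  X  V  F
 ·  0  0  0  0  0  0  0  0  0  0  0  0
 H  0  0  0  0  0  0  0  0  0  0  0  0
 F  0  0  1  1  1  1  1  1  1  1  1  1
 Z  0  0  1  1  1  2  2  2  2  2  2  2
 K  0  1  1  1  1  2  2  2  2  2  2  2
 V  0  1  1  1  1  2  2  2  3  3  3  3
 Z  0  1  1  1  1  2  2  2  3  3  3  3
 F  0  1  2  2  2  2  3  3  3  3  3  4
 X  0  1  2  3  3  3  3  3  3  4  4  4
 H  0  1  2  3  3  3  3  3  3  4  4  4
dp[9][11] = 4. One LCS (by backtracking along matches): FZVF.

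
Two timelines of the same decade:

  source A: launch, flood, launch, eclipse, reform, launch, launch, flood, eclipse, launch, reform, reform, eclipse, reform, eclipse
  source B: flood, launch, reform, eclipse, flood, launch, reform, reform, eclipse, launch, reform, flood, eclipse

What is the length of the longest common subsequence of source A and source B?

10

One common subsequence of length 10: flood [2,1], then launch [3,2], then eclipse [4,4], then flood [8,5], then launch [10,6], then reform [11,7], then reform [12,8], then eclipse [13,9], then reform [14,11], then eclipse [15,13]. dp[15][13] = 10 confirms this is the maximum.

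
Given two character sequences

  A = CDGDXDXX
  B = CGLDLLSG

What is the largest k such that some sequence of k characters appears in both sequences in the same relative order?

Pick C (A #1, B #1); then D (A #2, B #4); then G (A #3, B #8); all 3 characters appear in both, in order, and the DP table's final entry dp[8][8] is also 3, so no common subsequence is longer.

3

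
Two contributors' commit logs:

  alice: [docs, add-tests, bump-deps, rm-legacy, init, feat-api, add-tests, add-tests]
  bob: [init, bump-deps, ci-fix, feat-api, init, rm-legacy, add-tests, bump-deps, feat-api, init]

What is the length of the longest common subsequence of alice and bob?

Match add-tests (alice #2, bob #7); then bump-deps (alice #3, bob #8); then init (alice #5, bob #10) — 3 commits in the same relative order in both. dp[8][10] = 3 confirms this is the maximum.

3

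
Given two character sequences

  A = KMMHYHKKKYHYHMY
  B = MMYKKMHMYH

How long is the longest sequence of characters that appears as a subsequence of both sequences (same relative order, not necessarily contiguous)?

Match M (A #2, B #1), then M (A #3, B #2), then Y (A #5, B #3), then K (A #7, B #4), then K (A #8, B #5), then H (A #11, B #7), then Y (A #12, B #9), then H (A #13, B #10) — 8 characters in the same relative order in both, and the DP table's final entry dp[15][10] is also 8, so no common subsequence is longer.

8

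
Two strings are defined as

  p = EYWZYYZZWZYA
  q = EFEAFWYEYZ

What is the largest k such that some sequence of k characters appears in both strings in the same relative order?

Match E [1,3] → W [3,6] → Y [5,7] → Y [6,9] → Z [10,10] — 5 characters in the same relative order in both. dp[12][10] = 5 confirms this is the maximum.

5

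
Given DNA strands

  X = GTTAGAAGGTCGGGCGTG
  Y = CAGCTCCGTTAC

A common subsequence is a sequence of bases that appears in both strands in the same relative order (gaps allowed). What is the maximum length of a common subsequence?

Pick A at X[4]=Y[2]; then G at X[5]=Y[3]; then T at X[10]=Y[5]; then C at X[11]=Y[6]; then C at X[15]=Y[7]; then G at X[16]=Y[8]; then T at X[17]=Y[10]; all 7 bases appear in both, in order. dp[18][12] = 7 confirms this is the maximum.

7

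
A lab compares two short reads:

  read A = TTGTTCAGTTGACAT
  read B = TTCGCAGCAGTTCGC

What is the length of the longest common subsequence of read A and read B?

Match T (read A #1, read B #1) → T (read A #2, read B #2) → G (read A #3, read B #7) → C (read A #6, read B #8) → A (read A #7, read B #9) → G (read A #8, read B #10) → T (read A #9, read B #11) → T (read A #10, read B #12) → G (read A #11, read B #14) → C (read A #13, read B #15) — 10 bases in the same relative order in both, and the DP table's final entry dp[15][15] is also 10, so no common subsequence is longer.

10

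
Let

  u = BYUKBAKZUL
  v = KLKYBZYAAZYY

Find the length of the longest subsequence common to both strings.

4

Let dp[i][j] be the LCS length of the first i characters of u and the first j characters of v. dp[i][j] = dp[i-1][j-1]+1 when the i-th and j-th characters match, else max(dp[i-1][j], dp[i][j-1]).
    ·  K  L  K  Y  B  Z  Y  A  A  Z  Y  Y
 ·  0  0  0  0  0  0  0  0  0  0  0  0  0
 B  0  0  0  0  0  1  1  1  1  1  1  1  1
 Y  0  0  0  0  1  1  1  2  2  2  2  2  2
 U  0  0  0  0  1  1  1  2  2  2  2  2  2
 K  0  1  1  1  1  1  1  2  2  2  2  2  2
 B  0  1  1  1  1  2  2  2  2  2  2  2  2
 A  0  1  1  1  1  2  2  2  3  3  3  3  3
 K  0  1  1  2  2  2  2  2  3  3  3  3  3
 Z  0  1  1  2  2  2  3  3  3  3  4  4  4
 U  0  1  1  2  2  2  3  3  3  3  4  4  4
 L  0  1  2  2  2  2  3  3  3  3  4  4  4
dp[10][12] = 4. One LCS (by backtracking along matches): BYAZ.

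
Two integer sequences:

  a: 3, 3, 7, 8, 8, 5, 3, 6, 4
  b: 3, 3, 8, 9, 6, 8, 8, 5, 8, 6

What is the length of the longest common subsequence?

6

Taking 3 at a[1]=b[1], then 3 at a[2]=b[2], then 8 at a[4]=b[6], then 8 at a[5]=b[7], then 5 at a[6]=b[8], then 6 at a[8]=b[10] gives a common subsequence of length 6. Since dp[9][10] = 6, nothing longer is possible.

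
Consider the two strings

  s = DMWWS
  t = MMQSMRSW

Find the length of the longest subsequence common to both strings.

Let dp[i][j] be the LCS length of the first i characters of s and the first j characters of t. dp[i][j] = dp[i-1][j-1]+1 when the i-th and j-th characters match, else max(dp[i-1][j], dp[i][j-1]).
    ·  M  M  Q  S  M  R  S  W
 ·  0  0  0  0  0  0  0  0  0
 D  0  0  0  0  0  0  0  0  0
 M  0  1  1  1  1  1  1  1  1
 W  0  1  1  1  1  1  1  1  2
 W  0  1  1  1  1  1  1  1  2
 S  0  1  1  1  2  2  2  2  2
dp[5][8] = 2. One LCS (by backtracking along matches): MW.

2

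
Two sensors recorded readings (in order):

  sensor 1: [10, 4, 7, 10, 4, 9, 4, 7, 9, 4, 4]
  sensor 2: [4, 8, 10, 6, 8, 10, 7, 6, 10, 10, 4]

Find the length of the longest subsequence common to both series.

Let dp[i][j] be the LCS length of the first i values of sensor 1 and the first j values of sensor 2. dp[i][j] = dp[i-1][j-1]+1 when the i-th and j-th values match, else max(dp[i-1][j], dp[i][j-1]).
    ·  4  8 10  6  8 10  7  6 10 10  4
 ·  0  0  0  0  0  0  0  0  0  0  0  0
10  0  0  0  1  1  1  1  1  1  1  1  1
 4  0  1  1  1  1  1  1  1  1  1  1  2
 7  0  1  1  1  1  1  1  2  2  2  2  2
10  0  1  1  2  2  2  2  2  2  3  3  3
 4  0  1  1  2  2  2  2  2  2  3  3  4
 9  0  1  1  2  2  2  2  2  2  3  3  4
 4  0  1  1  2  2  2  2  2  2  3  3  4
 7  0  1  1  2  2  2  2  3  3  3  3  4
 9  0  1  1  2  2  2  2  3  3  3  3  4
 4  0  1  1  2  2  2  2  3  3  3  3  4
 4  0  1  1  2  2  2  2  3  3  3  3  4
dp[11][11] = 4. One LCS (by backtracking along matches): 10, 7, 10, 4.

4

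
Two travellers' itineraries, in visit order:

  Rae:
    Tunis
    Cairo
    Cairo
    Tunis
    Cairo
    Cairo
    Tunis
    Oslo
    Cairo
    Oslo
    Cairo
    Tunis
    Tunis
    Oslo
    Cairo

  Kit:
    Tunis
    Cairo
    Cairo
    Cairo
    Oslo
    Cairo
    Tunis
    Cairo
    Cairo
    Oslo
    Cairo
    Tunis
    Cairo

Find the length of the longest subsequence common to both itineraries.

Pick Tunis (Rae #1, Kit #1), Cairo (Rae #2, Kit #2), Cairo (Rae #3, Kit #3), Cairo (Rae #5, Kit #4), Cairo (Rae #6, Kit #6), Tunis (Rae #7, Kit #7), Cairo (Rae #9, Kit #9), Oslo (Rae #10, Kit #10), Cairo (Rae #11, Kit #11), Tunis (Rae #13, Kit #12), Cairo (Rae #15, Kit #13); all 11 stops appear in both, in order. The LCS DP gives dp[15][13] = 11, so this is optimal.

11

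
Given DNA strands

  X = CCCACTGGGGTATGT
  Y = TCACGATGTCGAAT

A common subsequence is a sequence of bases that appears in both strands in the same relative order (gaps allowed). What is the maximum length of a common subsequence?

Taking C [1,2] → C [2,4] → A [4,6] → T [6,7] → G [7,8] → G [8,11] → A [12,13] → T [15,14] gives a common subsequence of length 8. dp[15][14] = 8 confirms this is the maximum.

8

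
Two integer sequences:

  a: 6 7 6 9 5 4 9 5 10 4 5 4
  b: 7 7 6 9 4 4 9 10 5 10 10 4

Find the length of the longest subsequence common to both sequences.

8

Let dp[i][j] be the LCS length of the first i values of a and the first j values of b. dp[i][j] = dp[i-1][j-1]+1 when the i-th and j-th values match, else max(dp[i-1][j], dp[i][j-1]).
    ·  7  7  6  9  4  4  9 10  5 10 10  4
 ·  0  0  0  0  0  0  0  0  0  0  0  0  0
 6  0  0  0  1  1  1  1  1  1  1  1  1  1
 7  0  1  1  1  1  1  1  1  1  1  1  1  1
 6  0  1  1  2  2  2  2  2  2  2  2  2  2
 9  0  1  1  2  3  3  3  3  3  3  3  3  3
 5  0  1  1  2  3  3  3  3  3  4  4  4  4
 4  0  1  1  2  3  4  4  4  4  4  4  4  5
 9  0  1  1  2  3  4  4  5  5  5  5  5  5
 5  0  1  1  2  3  4  4  5  5  6  6  6  6
10  0  1  1  2  3  4  4  5  6  6  7  7  7
 4  0  1  1  2  3  4  5  5  6  6  7  7  8
 5  0  1  1  2  3  4  5  5  6  7  7  7  8
 4  0  1  1  2  3  4  5  5  6  7  7  7  8
dp[12][12] = 8. One LCS (by backtracking along matches): 7, 6, 9, 4, 9, 5, 10, 4.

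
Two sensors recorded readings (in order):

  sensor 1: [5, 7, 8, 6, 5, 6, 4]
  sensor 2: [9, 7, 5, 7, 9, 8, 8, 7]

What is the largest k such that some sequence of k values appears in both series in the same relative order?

3

One common subsequence of length 3: 5 (sensor 1 #1, sensor 2 #3), then 7 (sensor 1 #2, sensor 2 #4), then 8 (sensor 1 #3, sensor 2 #7). The LCS DP gives dp[7][8] = 3, so this is optimal.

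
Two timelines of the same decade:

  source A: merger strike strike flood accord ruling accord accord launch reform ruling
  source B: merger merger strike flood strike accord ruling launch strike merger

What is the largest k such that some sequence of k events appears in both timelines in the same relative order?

Taking merger [1,2], then strike [2,3], then strike [3,5], then accord [5,6], then ruling [6,7], then launch [9,8] gives a common subsequence of length 6, and the DP table's final entry dp[11][10] is also 6, so no common subsequence is longer.

6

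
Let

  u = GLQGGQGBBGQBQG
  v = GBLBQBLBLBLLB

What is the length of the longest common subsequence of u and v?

6

Match G at u[1]=v[1]; then L at u[2]=v[3]; then Q at u[3]=v[5]; then B at u[8]=v[8]; then B at u[9]=v[10]; then B at u[12]=v[13] — 6 characters in the same relative order in both, and the DP table's final entry dp[14][13] is also 6, so no common subsequence is longer.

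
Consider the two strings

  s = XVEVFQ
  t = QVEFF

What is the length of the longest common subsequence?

3

Let dp[i][j] be the LCS length of the first i characters of s and the first j characters of t. dp[i][j] = dp[i-1][j-1]+1 when the i-th and j-th characters match, else max(dp[i-1][j], dp[i][j-1]).
    ·  Q  V  E  F  F
 ·  0  0  0  0  0  0
 X  0  0  0  0  0  0
 V  0  0  1  1  1  1
 E  0  0  1  2  2  2
 V  0  0  1  2  2  2
 F  0  0  1  2  3  3
 Q  0  1  1  2  3  3
dp[6][5] = 3. One LCS (by backtracking along matches): VEF.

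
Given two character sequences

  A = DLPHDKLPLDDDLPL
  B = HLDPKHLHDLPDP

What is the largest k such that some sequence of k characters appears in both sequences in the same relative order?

8

Match D [1,3], L [2,7], H [4,8], D [5,9], L [7,10], P [8,11], D [12,12], P [14,13] — 8 characters in the same relative order in both. The LCS DP gives dp[15][13] = 8, so this is optimal.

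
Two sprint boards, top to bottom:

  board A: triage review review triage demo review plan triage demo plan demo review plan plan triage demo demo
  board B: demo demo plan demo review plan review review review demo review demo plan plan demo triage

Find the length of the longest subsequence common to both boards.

Pick demo [5,2] → plan [7,3] → demo [9,4] → plan [10,6] → demo [11,10] → review [12,11] → plan [13,13] → plan [14,14] → triage [15,16]; all 9 tasks appear in both, in order. The LCS DP gives dp[17][16] = 9, so this is optimal.

9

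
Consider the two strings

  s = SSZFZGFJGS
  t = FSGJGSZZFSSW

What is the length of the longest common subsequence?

Match S at s[1]=t[2] → S at s[2]=t[6] → Z at s[3]=t[7] → Z at s[5]=t[8] → F at s[7]=t[9] → S at s[10]=t[11] — 6 characters in the same relative order in both. Since dp[10][12] = 6, nothing longer is possible.

6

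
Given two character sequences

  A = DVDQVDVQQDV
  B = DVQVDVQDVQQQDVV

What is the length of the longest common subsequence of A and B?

Match D (A #1, B #1), then V (A #2, B #4), then D (A #3, B #5), then Q (A #4, B #7), then D (A #6, B #8), then V (A #7, B #9), then Q (A #8, B #11), then Q (A #9, B #12), then D (A #10, B #13), then V (A #11, B #15) — 10 characters in the same relative order in both. dp[11][15] = 10 confirms this is the maximum.

10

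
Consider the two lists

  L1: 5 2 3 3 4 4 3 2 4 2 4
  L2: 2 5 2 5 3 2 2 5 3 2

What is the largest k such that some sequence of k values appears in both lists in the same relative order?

Let dp[i][j] be the LCS length of the first i values of L1 and the first j values of L2. dp[i][j] = dp[i-1][j-1]+1 when the i-th and j-th values match, else max(dp[i-1][j], dp[i][j-1]).
    ·  2  5  2  5  3  2  2  5  3  2
 ·  0  0  0  0  0  0  0  0  0  0  0
 5  0  0  1  1  1  1  1  1  1  1  1
 2  0  1  1  2  2  2  2  2  2  2  2
 3  0  1  1  2  2  3  3  3  3  3  3
 3  0  1  1  2  2  3  3  3  3  4  4
 4  0  1  1  2  2  3  3  3  3  4  4
 4  0  1  1  2  2  3  3  3  3  4  4
 3  0  1  1  2  2  3  3  3  3  4  4
 2  0  1  1  2  2  3  4  4  4  4  5
 4  0  1  1  2  2  3  4  4  4  4  5
 2  0  1  1  2  2  3  4  5  5  5  5
 4  0  1  1  2  2  3  4  5  5  5  5
dp[11][10] = 5. One LCS (by backtracking along matches): 5, 2, 3, 3, 2.

5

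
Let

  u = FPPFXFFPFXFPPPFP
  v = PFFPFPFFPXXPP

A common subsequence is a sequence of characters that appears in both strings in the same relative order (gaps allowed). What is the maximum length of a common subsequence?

Taking P [3,1] → F [4,2] → F [6,3] → F [7,5] → P [8,6] → F [9,7] → F [11,8] → P [12,9] → P [14,12] → P [16,13] gives a common subsequence of length 10. Since dp[16][13] = 10, nothing longer is possible.

10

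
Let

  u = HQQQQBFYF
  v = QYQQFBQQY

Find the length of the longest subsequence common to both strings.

5

Taking Q [2,3], then Q [3,4], then Q [4,7], then Q [5,8], then Y [8,9] gives a common subsequence of length 5. The LCS DP gives dp[9][9] = 5, so this is optimal.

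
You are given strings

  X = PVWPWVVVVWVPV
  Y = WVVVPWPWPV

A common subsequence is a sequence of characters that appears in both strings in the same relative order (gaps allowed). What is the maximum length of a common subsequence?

One common subsequence of length 7: W [5,1], V [6,2], V [7,3], V [8,4], W [10,8], P [12,9], V [13,10]. Since dp[13][10] = 7, nothing longer is possible.

7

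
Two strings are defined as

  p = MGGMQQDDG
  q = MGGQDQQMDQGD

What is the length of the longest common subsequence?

7

Let dp[i][j] be the LCS length of the first i characters of p and the first j characters of q. dp[i][j] = dp[i-1][j-1]+1 when the i-th and j-th characters match, else max(dp[i-1][j], dp[i][j-1]).
    ·  M  G  G  Q  D  Q  Q  M  D  Q  G  D
 ·  0  0  0  0  0  0  0  0  0  0  0  0  0
 M  0  1  1  1  1  1  1  1  1  1  1  1  1
 G  0  1  2  2  2  2  2  2  2  2  2  2  2
 G  0  1  2  3  3  3  3  3  3  3  3  3  3
 M  0  1  2  3  3  3  3  3  4  4  4  4  4
 Q  0  1  2  3  4  4  4  4  4  4  5  5  5
 Q  0  1  2  3  4  4  5  5  5  5  5  5  5
 D  0  1  2  3  4  5  5  5  5  6  6  6  6
 D  0  1  2  3  4  5  5  5  5  6  6  6  7
 G  0  1  2  3  4  5  5  5  5  6  6  7  7
dp[9][12] = 7. One LCS (by backtracking along matches): MGGQQDD.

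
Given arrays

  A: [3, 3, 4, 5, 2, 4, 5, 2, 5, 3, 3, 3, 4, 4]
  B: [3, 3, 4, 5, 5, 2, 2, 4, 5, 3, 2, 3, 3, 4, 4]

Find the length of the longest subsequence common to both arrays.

Pick 3 at A[1]=B[1], 3 at A[2]=B[2], 4 at A[3]=B[3], 5 at A[4]=B[5], 2 at A[5]=B[7], 4 at A[6]=B[8], 5 at A[7]=B[9], 2 at A[8]=B[11], 3 at A[11]=B[12], 3 at A[12]=B[13], 4 at A[13]=B[14], 4 at A[14]=B[15]; all 12 values appear in both, in order. Since dp[14][15] = 12, nothing longer is possible.

12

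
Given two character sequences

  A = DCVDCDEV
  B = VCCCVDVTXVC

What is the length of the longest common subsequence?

4

Let dp[i][j] be the LCS length of the first i characters of A and the first j characters of B. dp[i][j] = dp[i-1][j-1]+1 when the i-th and j-th characters match, else max(dp[i-1][j], dp[i][j-1]).
    ·  V  C  C  C  V  D  V  T  X  V  C
 ·  0  0  0  0  0  0  0  0  0  0  0  0
 D  0  0  0  0  0  0  1  1  1  1  1  1
 C  0  0  1  1  1  1  1  1  1  1  1  2
 V  0  1  1  1  1  2  2  2  2  2  2  2
 D  0  1  1  1  1  2  3  3  3  3  3  3
 C  0  1  2  2  2  2  3  3  3  3  3  4
 D  0  1  2  2  2  2  3  3  3  3  3  4
 E  0  1  2  2  2  2  3  3  3  3  3  4
 V  0  1  2  2  2  3  3  4  4  4  4  4
dp[8][11] = 4. One LCS (by backtracking along matches): CVDC.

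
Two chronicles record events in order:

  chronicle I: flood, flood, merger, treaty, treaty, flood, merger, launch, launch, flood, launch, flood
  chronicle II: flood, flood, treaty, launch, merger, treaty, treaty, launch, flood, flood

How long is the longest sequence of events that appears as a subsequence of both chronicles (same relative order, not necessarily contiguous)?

Taking flood (chronicle I #1, chronicle II #1); then flood (chronicle I #2, chronicle II #2); then merger (chronicle I #3, chronicle II #5); then treaty (chronicle I #4, chronicle II #6); then treaty (chronicle I #5, chronicle II #7); then launch (chronicle I #9, chronicle II #8); then flood (chronicle I #10, chronicle II #9); then flood (chronicle I #12, chronicle II #10) gives a common subsequence of length 8. The LCS DP gives dp[12][10] = 8, so this is optimal.

8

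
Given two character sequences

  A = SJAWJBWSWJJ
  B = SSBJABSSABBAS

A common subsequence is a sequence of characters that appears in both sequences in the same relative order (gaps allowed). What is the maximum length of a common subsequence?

5

Let dp[i][j] be the LCS length of the first i characters of A and the first j characters of B. dp[i][j] = dp[i-1][j-1]+1 when the i-th and j-th characters match, else max(dp[i-1][j], dp[i][j-1]).
    ·  S  S  B  J  A  B  S  S  A  B  B  A  S
 ·  0  0  0  0  0  0  0  0  0  0  0  0  0  0
 S  0  1  1  1  1  1  1  1  1  1  1  1  1  1
 J  0  1  1  1  2  2  2  2  2  2  2  2  2  2
 A  0  1  1  1  2  3  3  3  3  3  3  3  3  3
 W  0  1  1  1  2  3  3  3  3  3  3  3  3  3
 J  0  1  1  1  2  3  3  3  3  3  3  3  3  3
 B  0  1  1  2  2  3  4  4  4  4  4  4  4  4
 W  0  1  1  2  2  3  4  4  4  4  4  4  4  4
 S  0  1  2  2  2  3  4  5  5  5  5  5  5  5
 W  0  1  2  2  2  3  4  5  5  5  5  5  5  5
 J  0  1  2  2  3  3  4  5  5  5  5  5  5  5
 J  0  1  2  2  3  3  4  5  5  5  5  5  5  5
dp[11][13] = 5. One LCS (by backtracking along matches): SJABS.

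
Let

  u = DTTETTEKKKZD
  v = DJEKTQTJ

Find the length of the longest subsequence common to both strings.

Pick D at u[1]=v[1], E at u[4]=v[3], T at u[5]=v[5], T at u[6]=v[7]; all 4 characters appear in both, in order. dp[12][8] = 4 confirms this is the maximum.

4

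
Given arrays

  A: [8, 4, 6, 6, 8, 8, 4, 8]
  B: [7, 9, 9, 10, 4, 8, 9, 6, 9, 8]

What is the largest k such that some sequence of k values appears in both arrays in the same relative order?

Match 8 [1,6], then 6 [3,8], then 8 [8,10] — 3 values in the same relative order in both, and the DP table's final entry dp[8][10] is also 3, so no common subsequence is longer.

3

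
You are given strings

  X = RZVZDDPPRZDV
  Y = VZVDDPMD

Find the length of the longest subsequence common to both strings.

6

Match Z [2,2], V [3,3], D [5,4], D [6,5], P [7,6], D [11,8] — 6 characters in the same relative order in both. dp[12][8] = 6 confirms this is the maximum.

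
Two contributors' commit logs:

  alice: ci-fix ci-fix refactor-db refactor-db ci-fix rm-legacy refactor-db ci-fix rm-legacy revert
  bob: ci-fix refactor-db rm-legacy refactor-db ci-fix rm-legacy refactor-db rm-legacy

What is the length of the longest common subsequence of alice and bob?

7

Pick ci-fix at alice[2]=bob[1], then refactor-db at alice[3]=bob[2], then refactor-db at alice[4]=bob[4], then ci-fix at alice[5]=bob[5], then rm-legacy at alice[6]=bob[6], then refactor-db at alice[7]=bob[7], then rm-legacy at alice[9]=bob[8]; all 7 commits appear in both, in order. Since dp[10][8] = 7, nothing longer is possible.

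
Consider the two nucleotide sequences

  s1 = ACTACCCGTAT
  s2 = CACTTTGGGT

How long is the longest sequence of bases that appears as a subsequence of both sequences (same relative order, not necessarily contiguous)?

5

Let dp[i][j] be the LCS length of the first i bases of s1 and the first j bases of s2. dp[i][j] = dp[i-1][j-1]+1 when the i-th and j-th bases match, else max(dp[i-1][j], dp[i][j-1]).
    ·  C  A  C  T  T  T  G  G  G  T
 ·  0  0  0  0  0  0  0  0  0  0  0
 A  0  0  1  1  1  1  1  1  1  1  1
 C  0  1  1  2  2  2  2  2  2  2  2
 T  0  1  1  2  3  3  3  3  3  3  3
 A  0  1  2  2  3  3  3  3  3  3  3
 C  0  1  2  3  3  3  3  3  3  3  3
 C  0  1  2  3  3  3  3  3  3  3  3
 C  0  1  2  3  3  3  3  3  3  3  3
 G  0  1  2  3  3  3  3  4  4  4  4
 T  0  1  2  3  4  4  4  4  4  4  5
 A  0  1  2  3  4  4  4  4  4  4  5
 T  0  1  2  3  4  5  5  5  5  5  5
dp[11][10] = 5. One LCS (by backtracking along matches): ACTGT.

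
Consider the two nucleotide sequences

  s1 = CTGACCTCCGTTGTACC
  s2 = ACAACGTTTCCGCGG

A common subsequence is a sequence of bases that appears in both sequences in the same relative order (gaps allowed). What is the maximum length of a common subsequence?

Pick C (s1 #1, s2 #2) → A (s1 #4, s2 #4) → C (s1 #9, s2 #5) → G (s1 #10, s2 #6) → T (s1 #11, s2 #7) → T (s1 #12, s2 #8) → T (s1 #14, s2 #9) → C (s1 #16, s2 #11) → C (s1 #17, s2 #13); all 9 bases appear in both, in order, and the DP table's final entry dp[17][15] is also 9, so no common subsequence is longer.

9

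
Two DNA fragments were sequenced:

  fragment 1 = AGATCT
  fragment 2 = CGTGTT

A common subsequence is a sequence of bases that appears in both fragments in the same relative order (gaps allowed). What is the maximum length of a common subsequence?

Pick G [2,4]; then T [4,5]; then T [6,6]; all 3 bases appear in both, in order. dp[6][6] = 3 confirms this is the maximum.

3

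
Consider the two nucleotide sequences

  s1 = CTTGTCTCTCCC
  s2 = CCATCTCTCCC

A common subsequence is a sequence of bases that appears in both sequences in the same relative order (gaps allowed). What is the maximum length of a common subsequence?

9

Pick C (s1 #1, s2 #2) → T (s1 #5, s2 #4) → C (s1 #6, s2 #5) → T (s1 #7, s2 #6) → C (s1 #8, s2 #7) → T (s1 #9, s2 #8) → C (s1 #10, s2 #9) → C (s1 #11, s2 #10) → C (s1 #12, s2 #11); all 9 bases appear in both, in order. dp[12][11] = 9 confirms this is the maximum.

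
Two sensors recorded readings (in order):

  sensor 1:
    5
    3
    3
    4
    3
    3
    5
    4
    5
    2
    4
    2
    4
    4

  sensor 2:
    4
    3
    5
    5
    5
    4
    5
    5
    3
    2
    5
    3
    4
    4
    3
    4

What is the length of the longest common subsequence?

9

One common subsequence of length 9: 4 [4,1]; then 3 [5,2]; then 5 [7,5]; then 4 [8,6]; then 5 [9,8]; then 2 [10,10]; then 4 [11,13]; then 4 [13,14]; then 4 [14,16]. dp[14][16] = 9 confirms this is the maximum.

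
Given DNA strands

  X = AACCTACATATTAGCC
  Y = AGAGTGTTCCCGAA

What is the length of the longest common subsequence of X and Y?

7

Pick A (X #1, Y #1); then A (X #2, Y #3); then C (X #3, Y #9); then C (X #4, Y #10); then C (X #7, Y #11); then A (X #10, Y #13); then A (X #13, Y #14); all 7 bases appear in both, in order. Since dp[16][14] = 7, nothing longer is possible.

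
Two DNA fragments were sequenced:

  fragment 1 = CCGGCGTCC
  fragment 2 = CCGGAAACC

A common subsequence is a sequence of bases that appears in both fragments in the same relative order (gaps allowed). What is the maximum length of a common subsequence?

Let dp[i][j] be the LCS length of the first i bases of fragment 1 and the first j bases of fragment 2. dp[i][j] = dp[i-1][j-1]+1 when the i-th and j-th bases match, else max(dp[i-1][j], dp[i][j-1]).
    ·  C  C  G  G  A  A  A  C  C
 ·  0  0  0  0  0  0  0  0  0  0
 C  0  1  1  1  1  1  1  1  1  1
 C  0  1  2  2  2  2  2  2  2  2
 G  0  1  2  3  3  3  3  3  3  3
 G  0  1  2  3  4  4  4  4  4  4
 C  0  1  2  3  4  4  4  4  5  5
 G  0  1  2  3  4  4  4  4  5  5
 T  0  1  2  3  4  4  4  4  5  5
 C  0  1  2  3  4  4  4  4  5  6
 C  0  1  2  3  4  4  4  4  5  6
dp[9][9] = 6. One LCS (by backtracking along matches): CCGGCC.

6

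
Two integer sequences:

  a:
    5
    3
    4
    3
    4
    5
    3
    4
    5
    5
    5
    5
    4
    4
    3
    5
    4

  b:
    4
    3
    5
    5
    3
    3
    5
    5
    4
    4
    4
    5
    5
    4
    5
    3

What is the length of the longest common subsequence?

Pick 4 [3,1] → 3 [4,2] → 5 [6,4] → 3 [7,6] → 5 [9,7] → 5 [10,8] → 5 [11,12] → 5 [12,13] → 4 [13,14] → 3 [15,16]; all 10 values appear in both, in order. The LCS DP gives dp[17][16] = 10, so this is optimal.

10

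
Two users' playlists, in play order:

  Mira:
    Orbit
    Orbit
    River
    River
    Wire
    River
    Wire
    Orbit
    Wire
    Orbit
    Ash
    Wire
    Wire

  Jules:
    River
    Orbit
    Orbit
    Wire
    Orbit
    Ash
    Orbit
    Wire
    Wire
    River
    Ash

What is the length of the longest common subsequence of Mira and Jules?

Match Orbit [1,2], Orbit [2,3], Wire [7,4], Orbit [8,5], Orbit [10,7], Wire [12,8], Wire [13,9] — 7 songs in the same relative order in both, and the DP table's final entry dp[13][11] is also 7, so no common subsequence is longer.

7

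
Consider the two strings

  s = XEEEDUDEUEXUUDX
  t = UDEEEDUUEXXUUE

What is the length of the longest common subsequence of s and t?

10

Pick E at s[2]=t[3] → E at s[3]=t[4] → E at s[4]=t[5] → D at s[5]=t[6] → U at s[6]=t[7] → U at s[9]=t[8] → E at s[10]=t[9] → X at s[11]=t[11] → U at s[12]=t[12] → U at s[13]=t[13]; all 10 characters appear in both, in order. The LCS DP gives dp[15][14] = 10, so this is optimal.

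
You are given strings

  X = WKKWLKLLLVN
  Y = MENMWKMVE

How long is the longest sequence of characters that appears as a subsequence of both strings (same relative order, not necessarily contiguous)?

Let dp[i][j] be the LCS length of the first i characters of X and the first j characters of Y. dp[i][j] = dp[i-1][j-1]+1 when the i-th and j-th characters match, else max(dp[i-1][j], dp[i][j-1]).
    ·  M  E  N  M  W  K  M  V  E
 ·  0  0  0  0  0  0  0  0  0  0
 W  0  0  0  0  0  1  1  1  1  1
 K  0  0  0  0  0  1  2  2  2  2
 K  0  0  0  0  0  1  2  2  2  2
 W  0  0  0  0  0  1  2  2  2  2
 L  0  0  0  0  0  1  2  2  2  2
 K  0  0  0  0  0  1  2  2  2  2
 L  0  0  0  0  0  1  2  2  2  2
 L  0  0  0  0  0  1  2  2  2  2
 L  0  0  0  0  0  1  2  2  2  2
 V  0  0  0  0  0  1  2  2  3  3
 N  0  0  0  1  1  1  2  2  3  3
dp[11][9] = 3. One LCS (by backtracking along matches): WKV.

3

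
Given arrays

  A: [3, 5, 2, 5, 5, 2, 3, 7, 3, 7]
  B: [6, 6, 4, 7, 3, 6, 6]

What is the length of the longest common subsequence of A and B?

Match 7 at A[8]=B[4], 3 at A[9]=B[5] — 2 values in the same relative order in both. Since dp[10][7] = 2, nothing longer is possible.

2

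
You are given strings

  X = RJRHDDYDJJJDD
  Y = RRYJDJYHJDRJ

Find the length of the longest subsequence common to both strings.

Match R at X[1]=Y[1], R at X[3]=Y[2], Y at X[7]=Y[3], D at X[8]=Y[5], J at X[9]=Y[6], J at X[10]=Y[9], J at X[11]=Y[12] — 7 characters in the same relative order in both. The LCS DP gives dp[13][12] = 7, so this is optimal.

7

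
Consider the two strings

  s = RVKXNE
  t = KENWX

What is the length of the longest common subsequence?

2

Taking K (s #3, t #1), then X (s #4, t #5) gives a common subsequence of length 2. Since dp[6][5] = 2, nothing longer is possible.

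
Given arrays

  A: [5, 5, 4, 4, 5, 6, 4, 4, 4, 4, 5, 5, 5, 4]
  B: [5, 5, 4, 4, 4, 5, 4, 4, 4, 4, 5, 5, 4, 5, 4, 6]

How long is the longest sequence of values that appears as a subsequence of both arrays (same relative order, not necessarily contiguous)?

Match 5 at A[1]=B[1] → 5 at A[2]=B[2] → 4 at A[3]=B[4] → 4 at A[4]=B[5] → 5 at A[5]=B[6] → 4 at A[7]=B[7] → 4 at A[8]=B[8] → 4 at A[9]=B[9] → 4 at A[10]=B[10] → 5 at A[11]=B[11] → 5 at A[12]=B[12] → 5 at A[13]=B[14] → 4 at A[14]=B[15] — 13 values in the same relative order in both. The LCS DP gives dp[14][16] = 13, so this is optimal.

13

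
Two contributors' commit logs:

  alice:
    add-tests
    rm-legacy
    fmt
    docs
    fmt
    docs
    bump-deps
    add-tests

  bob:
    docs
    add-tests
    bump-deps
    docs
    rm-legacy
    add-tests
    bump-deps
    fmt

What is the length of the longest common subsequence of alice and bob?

3

Pick add-tests [1,2]; then rm-legacy [2,5]; then fmt [5,8]; all 3 commits appear in both, in order. dp[8][8] = 3 confirms this is the maximum.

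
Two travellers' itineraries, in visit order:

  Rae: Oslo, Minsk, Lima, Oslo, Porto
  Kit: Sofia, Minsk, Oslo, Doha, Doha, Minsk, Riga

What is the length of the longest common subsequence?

Taking Oslo at Rae[1]=Kit[3]; then Minsk at Rae[2]=Kit[6] gives a common subsequence of length 2. The LCS DP gives dp[5][7] = 2, so this is optimal.

2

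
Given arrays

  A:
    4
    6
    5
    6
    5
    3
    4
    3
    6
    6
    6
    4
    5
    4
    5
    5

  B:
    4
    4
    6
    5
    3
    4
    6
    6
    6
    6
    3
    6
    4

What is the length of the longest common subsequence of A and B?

One common subsequence of length 9: 4 at A[1]=B[2], 6 at A[4]=B[3], 5 at A[5]=B[4], 3 at A[6]=B[5], 4 at A[7]=B[6], 6 at A[9]=B[9], 6 at A[10]=B[10], 6 at A[11]=B[12], 4 at A[14]=B[13]. Since dp[16][13] = 9, nothing longer is possible.

9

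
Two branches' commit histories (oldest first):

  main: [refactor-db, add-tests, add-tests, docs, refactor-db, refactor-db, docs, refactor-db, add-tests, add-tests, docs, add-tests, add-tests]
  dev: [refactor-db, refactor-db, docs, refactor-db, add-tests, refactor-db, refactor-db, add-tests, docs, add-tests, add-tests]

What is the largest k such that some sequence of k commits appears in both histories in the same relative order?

Pick refactor-db at main[1]=dev[2]; then docs at main[4]=dev[3]; then refactor-db at main[5]=dev[4]; then refactor-db at main[6]=dev[6]; then refactor-db at main[8]=dev[7]; then add-tests at main[10]=dev[8]; then docs at main[11]=dev[9]; then add-tests at main[12]=dev[10]; then add-tests at main[13]=dev[11]; all 9 commits appear in both, in order. dp[13][11] = 9 confirms this is the maximum.

9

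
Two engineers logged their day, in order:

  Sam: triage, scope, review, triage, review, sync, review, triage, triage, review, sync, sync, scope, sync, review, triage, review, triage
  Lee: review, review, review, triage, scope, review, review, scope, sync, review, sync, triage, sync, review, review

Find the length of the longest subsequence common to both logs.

10

Pick triage [1,4] → scope [2,5] → review [3,6] → review [5,7] → sync [6,9] → review [7,10] → triage [9,12] → sync [14,13] → review [15,14] → review [17,15]; all 10 tasks appear in both, in order. Since dp[18][15] = 10, nothing longer is possible.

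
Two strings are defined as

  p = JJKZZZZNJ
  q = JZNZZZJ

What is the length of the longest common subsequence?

Taking J [2,1], then Z [4,2], then Z [5,4], then Z [6,5], then Z [7,6], then J [9,7] gives a common subsequence of length 6, and the DP table's final entry dp[9][7] is also 6, so no common subsequence is longer.

6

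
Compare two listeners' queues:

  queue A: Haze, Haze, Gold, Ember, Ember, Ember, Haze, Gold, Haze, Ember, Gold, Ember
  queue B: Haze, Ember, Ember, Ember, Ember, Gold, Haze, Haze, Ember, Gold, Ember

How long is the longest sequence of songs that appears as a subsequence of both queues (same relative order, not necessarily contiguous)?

Pick Haze [1,1], then Ember [4,3], then Ember [5,4], then Ember [6,5], then Haze [7,7], then Haze [9,8], then Ember [10,9], then Gold [11,10], then Ember [12,11]; all 9 songs appear in both, in order. Since dp[12][11] = 9, nothing longer is possible.

9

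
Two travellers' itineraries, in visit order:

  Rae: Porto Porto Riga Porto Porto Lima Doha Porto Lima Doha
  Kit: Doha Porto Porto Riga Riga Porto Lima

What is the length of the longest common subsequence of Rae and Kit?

5

Pick Porto [1,2] → Porto [2,3] → Riga [3,5] → Porto [8,6] → Lima [9,7]; all 5 stops appear in both, in order, and the DP table's final entry dp[10][7] is also 5, so no common subsequence is longer.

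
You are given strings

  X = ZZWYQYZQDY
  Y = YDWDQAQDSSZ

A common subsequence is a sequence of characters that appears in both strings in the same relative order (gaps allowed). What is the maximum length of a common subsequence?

One common subsequence of length 4: W at X[3]=Y[3], Q at X[5]=Y[5], Q at X[8]=Y[7], D at X[9]=Y[8], and the DP table's final entry dp[10][11] is also 4, so no common subsequence is longer.

4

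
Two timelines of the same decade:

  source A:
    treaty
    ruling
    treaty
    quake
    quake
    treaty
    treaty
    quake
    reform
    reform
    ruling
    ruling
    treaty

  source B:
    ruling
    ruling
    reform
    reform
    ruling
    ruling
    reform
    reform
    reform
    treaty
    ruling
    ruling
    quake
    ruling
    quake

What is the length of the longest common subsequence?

6

One common subsequence of length 6: ruling at source A[2]=source B[2]; then reform at source A[9]=source B[3]; then reform at source A[10]=source B[4]; then ruling at source A[11]=source B[5]; then ruling at source A[12]=source B[6]; then treaty at source A[13]=source B[10]. The LCS DP gives dp[13][15] = 6, so this is optimal.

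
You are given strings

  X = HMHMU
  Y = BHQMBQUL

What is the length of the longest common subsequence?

Let dp[i][j] be the LCS length of the first i characters of X and the first j characters of Y. dp[i][j] = dp[i-1][j-1]+1 when the i-th and j-th characters match, else max(dp[i-1][j], dp[i][j-1]).
    ·  B  H  Q  M  B  Q  U  L
 ·  0  0  0  0  0  0  0  0  0
 H  0  0  1  1  1  1  1  1  1
 M  0  0  1  1  2  2  2  2  2
 H  0  0  1  1  2  2  2  2  2
 M  0  0  1  1  2  2  2  2  2
 U  0  0  1  1  2  2  2  3  3
dp[5][8] = 3. One LCS (by backtracking along matches): HMU.

3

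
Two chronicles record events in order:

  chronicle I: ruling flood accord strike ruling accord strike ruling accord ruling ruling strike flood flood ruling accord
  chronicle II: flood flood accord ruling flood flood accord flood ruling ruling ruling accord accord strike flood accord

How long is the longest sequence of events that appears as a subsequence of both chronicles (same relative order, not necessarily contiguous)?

10

One common subsequence of length 10: flood (chronicle I #2, chronicle II #2) → accord (chronicle I #3, chronicle II #3) → ruling (chronicle I #5, chronicle II #4) → accord (chronicle I #6, chronicle II #7) → ruling (chronicle I #8, chronicle II #9) → ruling (chronicle I #10, chronicle II #10) → ruling (chronicle I #11, chronicle II #11) → strike (chronicle I #12, chronicle II #14) → flood (chronicle I #14, chronicle II #15) → accord (chronicle I #16, chronicle II #16). Since dp[16][16] = 10, nothing longer is possible.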